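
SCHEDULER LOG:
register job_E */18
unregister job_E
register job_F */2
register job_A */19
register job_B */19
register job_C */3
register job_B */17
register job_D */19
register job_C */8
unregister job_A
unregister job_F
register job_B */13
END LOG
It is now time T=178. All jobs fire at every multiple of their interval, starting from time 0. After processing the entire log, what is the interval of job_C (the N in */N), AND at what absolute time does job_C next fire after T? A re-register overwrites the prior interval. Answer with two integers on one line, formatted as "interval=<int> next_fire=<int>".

Answer: interval=8 next_fire=184

Derivation:
Op 1: register job_E */18 -> active={job_E:*/18}
Op 2: unregister job_E -> active={}
Op 3: register job_F */2 -> active={job_F:*/2}
Op 4: register job_A */19 -> active={job_A:*/19, job_F:*/2}
Op 5: register job_B */19 -> active={job_A:*/19, job_B:*/19, job_F:*/2}
Op 6: register job_C */3 -> active={job_A:*/19, job_B:*/19, job_C:*/3, job_F:*/2}
Op 7: register job_B */17 -> active={job_A:*/19, job_B:*/17, job_C:*/3, job_F:*/2}
Op 8: register job_D */19 -> active={job_A:*/19, job_B:*/17, job_C:*/3, job_D:*/19, job_F:*/2}
Op 9: register job_C */8 -> active={job_A:*/19, job_B:*/17, job_C:*/8, job_D:*/19, job_F:*/2}
Op 10: unregister job_A -> active={job_B:*/17, job_C:*/8, job_D:*/19, job_F:*/2}
Op 11: unregister job_F -> active={job_B:*/17, job_C:*/8, job_D:*/19}
Op 12: register job_B */13 -> active={job_B:*/13, job_C:*/8, job_D:*/19}
Final interval of job_C = 8
Next fire of job_C after T=178: (178//8+1)*8 = 184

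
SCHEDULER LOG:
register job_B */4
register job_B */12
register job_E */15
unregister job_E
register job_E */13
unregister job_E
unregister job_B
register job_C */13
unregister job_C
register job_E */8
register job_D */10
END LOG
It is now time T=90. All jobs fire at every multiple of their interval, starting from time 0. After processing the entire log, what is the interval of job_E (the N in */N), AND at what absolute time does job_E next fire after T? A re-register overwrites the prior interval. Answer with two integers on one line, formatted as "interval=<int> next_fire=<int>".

Op 1: register job_B */4 -> active={job_B:*/4}
Op 2: register job_B */12 -> active={job_B:*/12}
Op 3: register job_E */15 -> active={job_B:*/12, job_E:*/15}
Op 4: unregister job_E -> active={job_B:*/12}
Op 5: register job_E */13 -> active={job_B:*/12, job_E:*/13}
Op 6: unregister job_E -> active={job_B:*/12}
Op 7: unregister job_B -> active={}
Op 8: register job_C */13 -> active={job_C:*/13}
Op 9: unregister job_C -> active={}
Op 10: register job_E */8 -> active={job_E:*/8}
Op 11: register job_D */10 -> active={job_D:*/10, job_E:*/8}
Final interval of job_E = 8
Next fire of job_E after T=90: (90//8+1)*8 = 96

Answer: interval=8 next_fire=96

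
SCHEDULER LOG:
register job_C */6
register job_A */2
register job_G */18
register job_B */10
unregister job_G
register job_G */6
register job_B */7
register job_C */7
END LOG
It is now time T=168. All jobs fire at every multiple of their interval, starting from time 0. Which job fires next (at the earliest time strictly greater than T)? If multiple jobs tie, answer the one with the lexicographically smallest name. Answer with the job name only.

Answer: job_A

Derivation:
Op 1: register job_C */6 -> active={job_C:*/6}
Op 2: register job_A */2 -> active={job_A:*/2, job_C:*/6}
Op 3: register job_G */18 -> active={job_A:*/2, job_C:*/6, job_G:*/18}
Op 4: register job_B */10 -> active={job_A:*/2, job_B:*/10, job_C:*/6, job_G:*/18}
Op 5: unregister job_G -> active={job_A:*/2, job_B:*/10, job_C:*/6}
Op 6: register job_G */6 -> active={job_A:*/2, job_B:*/10, job_C:*/6, job_G:*/6}
Op 7: register job_B */7 -> active={job_A:*/2, job_B:*/7, job_C:*/6, job_G:*/6}
Op 8: register job_C */7 -> active={job_A:*/2, job_B:*/7, job_C:*/7, job_G:*/6}
  job_A: interval 2, next fire after T=168 is 170
  job_B: interval 7, next fire after T=168 is 175
  job_C: interval 7, next fire after T=168 is 175
  job_G: interval 6, next fire after T=168 is 174
Earliest = 170, winner (lex tiebreak) = job_A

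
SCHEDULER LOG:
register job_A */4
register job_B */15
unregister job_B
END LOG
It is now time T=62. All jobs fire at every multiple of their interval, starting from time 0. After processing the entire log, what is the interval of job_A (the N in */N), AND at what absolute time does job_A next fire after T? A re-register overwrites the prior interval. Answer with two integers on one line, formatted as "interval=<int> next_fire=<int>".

Answer: interval=4 next_fire=64

Derivation:
Op 1: register job_A */4 -> active={job_A:*/4}
Op 2: register job_B */15 -> active={job_A:*/4, job_B:*/15}
Op 3: unregister job_B -> active={job_A:*/4}
Final interval of job_A = 4
Next fire of job_A after T=62: (62//4+1)*4 = 64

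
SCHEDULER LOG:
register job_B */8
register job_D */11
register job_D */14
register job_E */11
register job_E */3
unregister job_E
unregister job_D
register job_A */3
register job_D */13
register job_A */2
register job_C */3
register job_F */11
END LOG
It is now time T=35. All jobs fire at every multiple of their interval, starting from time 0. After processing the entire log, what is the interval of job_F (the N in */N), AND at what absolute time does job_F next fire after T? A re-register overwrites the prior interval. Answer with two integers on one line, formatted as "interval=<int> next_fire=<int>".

Op 1: register job_B */8 -> active={job_B:*/8}
Op 2: register job_D */11 -> active={job_B:*/8, job_D:*/11}
Op 3: register job_D */14 -> active={job_B:*/8, job_D:*/14}
Op 4: register job_E */11 -> active={job_B:*/8, job_D:*/14, job_E:*/11}
Op 5: register job_E */3 -> active={job_B:*/8, job_D:*/14, job_E:*/3}
Op 6: unregister job_E -> active={job_B:*/8, job_D:*/14}
Op 7: unregister job_D -> active={job_B:*/8}
Op 8: register job_A */3 -> active={job_A:*/3, job_B:*/8}
Op 9: register job_D */13 -> active={job_A:*/3, job_B:*/8, job_D:*/13}
Op 10: register job_A */2 -> active={job_A:*/2, job_B:*/8, job_D:*/13}
Op 11: register job_C */3 -> active={job_A:*/2, job_B:*/8, job_C:*/3, job_D:*/13}
Op 12: register job_F */11 -> active={job_A:*/2, job_B:*/8, job_C:*/3, job_D:*/13, job_F:*/11}
Final interval of job_F = 11
Next fire of job_F after T=35: (35//11+1)*11 = 44

Answer: interval=11 next_fire=44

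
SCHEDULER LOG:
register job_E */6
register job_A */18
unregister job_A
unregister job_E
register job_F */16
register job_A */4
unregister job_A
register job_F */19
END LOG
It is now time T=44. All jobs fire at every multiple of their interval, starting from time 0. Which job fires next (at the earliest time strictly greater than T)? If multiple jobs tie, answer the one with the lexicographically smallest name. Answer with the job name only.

Op 1: register job_E */6 -> active={job_E:*/6}
Op 2: register job_A */18 -> active={job_A:*/18, job_E:*/6}
Op 3: unregister job_A -> active={job_E:*/6}
Op 4: unregister job_E -> active={}
Op 5: register job_F */16 -> active={job_F:*/16}
Op 6: register job_A */4 -> active={job_A:*/4, job_F:*/16}
Op 7: unregister job_A -> active={job_F:*/16}
Op 8: register job_F */19 -> active={job_F:*/19}
  job_F: interval 19, next fire after T=44 is 57
Earliest = 57, winner (lex tiebreak) = job_F

Answer: job_F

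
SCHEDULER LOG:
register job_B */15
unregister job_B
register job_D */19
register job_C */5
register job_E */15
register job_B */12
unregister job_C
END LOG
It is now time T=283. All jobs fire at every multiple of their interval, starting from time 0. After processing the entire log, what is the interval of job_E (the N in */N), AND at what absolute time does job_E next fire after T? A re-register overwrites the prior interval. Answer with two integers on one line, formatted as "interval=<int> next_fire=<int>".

Op 1: register job_B */15 -> active={job_B:*/15}
Op 2: unregister job_B -> active={}
Op 3: register job_D */19 -> active={job_D:*/19}
Op 4: register job_C */5 -> active={job_C:*/5, job_D:*/19}
Op 5: register job_E */15 -> active={job_C:*/5, job_D:*/19, job_E:*/15}
Op 6: register job_B */12 -> active={job_B:*/12, job_C:*/5, job_D:*/19, job_E:*/15}
Op 7: unregister job_C -> active={job_B:*/12, job_D:*/19, job_E:*/15}
Final interval of job_E = 15
Next fire of job_E after T=283: (283//15+1)*15 = 285

Answer: interval=15 next_fire=285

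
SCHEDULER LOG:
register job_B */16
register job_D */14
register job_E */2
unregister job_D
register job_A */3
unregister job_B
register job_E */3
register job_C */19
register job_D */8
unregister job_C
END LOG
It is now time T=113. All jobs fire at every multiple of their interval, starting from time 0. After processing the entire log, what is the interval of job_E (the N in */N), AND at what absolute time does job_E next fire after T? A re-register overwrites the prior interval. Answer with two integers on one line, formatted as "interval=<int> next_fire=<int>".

Answer: interval=3 next_fire=114

Derivation:
Op 1: register job_B */16 -> active={job_B:*/16}
Op 2: register job_D */14 -> active={job_B:*/16, job_D:*/14}
Op 3: register job_E */2 -> active={job_B:*/16, job_D:*/14, job_E:*/2}
Op 4: unregister job_D -> active={job_B:*/16, job_E:*/2}
Op 5: register job_A */3 -> active={job_A:*/3, job_B:*/16, job_E:*/2}
Op 6: unregister job_B -> active={job_A:*/3, job_E:*/2}
Op 7: register job_E */3 -> active={job_A:*/3, job_E:*/3}
Op 8: register job_C */19 -> active={job_A:*/3, job_C:*/19, job_E:*/3}
Op 9: register job_D */8 -> active={job_A:*/3, job_C:*/19, job_D:*/8, job_E:*/3}
Op 10: unregister job_C -> active={job_A:*/3, job_D:*/8, job_E:*/3}
Final interval of job_E = 3
Next fire of job_E after T=113: (113//3+1)*3 = 114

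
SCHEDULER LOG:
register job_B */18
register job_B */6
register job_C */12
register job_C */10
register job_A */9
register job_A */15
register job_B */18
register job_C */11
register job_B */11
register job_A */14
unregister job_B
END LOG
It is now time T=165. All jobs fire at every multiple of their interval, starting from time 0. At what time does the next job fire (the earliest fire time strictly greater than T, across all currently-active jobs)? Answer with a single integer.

Answer: 168

Derivation:
Op 1: register job_B */18 -> active={job_B:*/18}
Op 2: register job_B */6 -> active={job_B:*/6}
Op 3: register job_C */12 -> active={job_B:*/6, job_C:*/12}
Op 4: register job_C */10 -> active={job_B:*/6, job_C:*/10}
Op 5: register job_A */9 -> active={job_A:*/9, job_B:*/6, job_C:*/10}
Op 6: register job_A */15 -> active={job_A:*/15, job_B:*/6, job_C:*/10}
Op 7: register job_B */18 -> active={job_A:*/15, job_B:*/18, job_C:*/10}
Op 8: register job_C */11 -> active={job_A:*/15, job_B:*/18, job_C:*/11}
Op 9: register job_B */11 -> active={job_A:*/15, job_B:*/11, job_C:*/11}
Op 10: register job_A */14 -> active={job_A:*/14, job_B:*/11, job_C:*/11}
Op 11: unregister job_B -> active={job_A:*/14, job_C:*/11}
  job_A: interval 14, next fire after T=165 is 168
  job_C: interval 11, next fire after T=165 is 176
Earliest fire time = 168 (job job_A)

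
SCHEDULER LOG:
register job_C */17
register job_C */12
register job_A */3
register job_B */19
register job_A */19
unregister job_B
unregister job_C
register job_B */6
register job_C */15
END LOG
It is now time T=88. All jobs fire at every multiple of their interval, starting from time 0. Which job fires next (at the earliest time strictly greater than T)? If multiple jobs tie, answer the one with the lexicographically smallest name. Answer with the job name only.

Answer: job_B

Derivation:
Op 1: register job_C */17 -> active={job_C:*/17}
Op 2: register job_C */12 -> active={job_C:*/12}
Op 3: register job_A */3 -> active={job_A:*/3, job_C:*/12}
Op 4: register job_B */19 -> active={job_A:*/3, job_B:*/19, job_C:*/12}
Op 5: register job_A */19 -> active={job_A:*/19, job_B:*/19, job_C:*/12}
Op 6: unregister job_B -> active={job_A:*/19, job_C:*/12}
Op 7: unregister job_C -> active={job_A:*/19}
Op 8: register job_B */6 -> active={job_A:*/19, job_B:*/6}
Op 9: register job_C */15 -> active={job_A:*/19, job_B:*/6, job_C:*/15}
  job_A: interval 19, next fire after T=88 is 95
  job_B: interval 6, next fire after T=88 is 90
  job_C: interval 15, next fire after T=88 is 90
Earliest = 90, winner (lex tiebreak) = job_B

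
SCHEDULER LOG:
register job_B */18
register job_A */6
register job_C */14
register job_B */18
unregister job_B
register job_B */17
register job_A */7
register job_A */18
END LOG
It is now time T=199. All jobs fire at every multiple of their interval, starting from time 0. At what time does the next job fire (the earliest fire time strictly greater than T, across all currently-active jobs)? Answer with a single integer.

Answer: 204

Derivation:
Op 1: register job_B */18 -> active={job_B:*/18}
Op 2: register job_A */6 -> active={job_A:*/6, job_B:*/18}
Op 3: register job_C */14 -> active={job_A:*/6, job_B:*/18, job_C:*/14}
Op 4: register job_B */18 -> active={job_A:*/6, job_B:*/18, job_C:*/14}
Op 5: unregister job_B -> active={job_A:*/6, job_C:*/14}
Op 6: register job_B */17 -> active={job_A:*/6, job_B:*/17, job_C:*/14}
Op 7: register job_A */7 -> active={job_A:*/7, job_B:*/17, job_C:*/14}
Op 8: register job_A */18 -> active={job_A:*/18, job_B:*/17, job_C:*/14}
  job_A: interval 18, next fire after T=199 is 216
  job_B: interval 17, next fire after T=199 is 204
  job_C: interval 14, next fire after T=199 is 210
Earliest fire time = 204 (job job_B)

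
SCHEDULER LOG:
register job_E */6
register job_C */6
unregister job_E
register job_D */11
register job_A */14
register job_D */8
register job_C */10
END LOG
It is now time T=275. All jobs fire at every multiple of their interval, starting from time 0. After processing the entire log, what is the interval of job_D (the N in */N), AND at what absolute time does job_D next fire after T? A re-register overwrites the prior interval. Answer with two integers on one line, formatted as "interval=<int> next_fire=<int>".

Answer: interval=8 next_fire=280

Derivation:
Op 1: register job_E */6 -> active={job_E:*/6}
Op 2: register job_C */6 -> active={job_C:*/6, job_E:*/6}
Op 3: unregister job_E -> active={job_C:*/6}
Op 4: register job_D */11 -> active={job_C:*/6, job_D:*/11}
Op 5: register job_A */14 -> active={job_A:*/14, job_C:*/6, job_D:*/11}
Op 6: register job_D */8 -> active={job_A:*/14, job_C:*/6, job_D:*/8}
Op 7: register job_C */10 -> active={job_A:*/14, job_C:*/10, job_D:*/8}
Final interval of job_D = 8
Next fire of job_D after T=275: (275//8+1)*8 = 280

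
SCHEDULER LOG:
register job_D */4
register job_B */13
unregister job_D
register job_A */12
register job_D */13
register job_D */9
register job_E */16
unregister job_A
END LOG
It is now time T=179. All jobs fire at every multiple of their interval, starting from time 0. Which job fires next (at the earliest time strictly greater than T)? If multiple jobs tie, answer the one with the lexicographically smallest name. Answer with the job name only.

Answer: job_D

Derivation:
Op 1: register job_D */4 -> active={job_D:*/4}
Op 2: register job_B */13 -> active={job_B:*/13, job_D:*/4}
Op 3: unregister job_D -> active={job_B:*/13}
Op 4: register job_A */12 -> active={job_A:*/12, job_B:*/13}
Op 5: register job_D */13 -> active={job_A:*/12, job_B:*/13, job_D:*/13}
Op 6: register job_D */9 -> active={job_A:*/12, job_B:*/13, job_D:*/9}
Op 7: register job_E */16 -> active={job_A:*/12, job_B:*/13, job_D:*/9, job_E:*/16}
Op 8: unregister job_A -> active={job_B:*/13, job_D:*/9, job_E:*/16}
  job_B: interval 13, next fire after T=179 is 182
  job_D: interval 9, next fire after T=179 is 180
  job_E: interval 16, next fire after T=179 is 192
Earliest = 180, winner (lex tiebreak) = job_D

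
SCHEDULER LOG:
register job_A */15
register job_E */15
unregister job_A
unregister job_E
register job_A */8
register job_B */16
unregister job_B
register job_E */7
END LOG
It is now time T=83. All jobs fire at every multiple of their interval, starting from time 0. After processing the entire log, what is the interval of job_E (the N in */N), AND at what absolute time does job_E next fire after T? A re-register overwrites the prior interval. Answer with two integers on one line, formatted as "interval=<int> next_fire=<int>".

Answer: interval=7 next_fire=84

Derivation:
Op 1: register job_A */15 -> active={job_A:*/15}
Op 2: register job_E */15 -> active={job_A:*/15, job_E:*/15}
Op 3: unregister job_A -> active={job_E:*/15}
Op 4: unregister job_E -> active={}
Op 5: register job_A */8 -> active={job_A:*/8}
Op 6: register job_B */16 -> active={job_A:*/8, job_B:*/16}
Op 7: unregister job_B -> active={job_A:*/8}
Op 8: register job_E */7 -> active={job_A:*/8, job_E:*/7}
Final interval of job_E = 7
Next fire of job_E after T=83: (83//7+1)*7 = 84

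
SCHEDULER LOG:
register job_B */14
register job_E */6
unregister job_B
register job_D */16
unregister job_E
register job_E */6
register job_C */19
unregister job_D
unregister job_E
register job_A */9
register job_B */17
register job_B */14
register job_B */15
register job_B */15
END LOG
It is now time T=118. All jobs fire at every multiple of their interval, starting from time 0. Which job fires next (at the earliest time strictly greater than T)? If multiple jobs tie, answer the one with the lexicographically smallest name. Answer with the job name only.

Op 1: register job_B */14 -> active={job_B:*/14}
Op 2: register job_E */6 -> active={job_B:*/14, job_E:*/6}
Op 3: unregister job_B -> active={job_E:*/6}
Op 4: register job_D */16 -> active={job_D:*/16, job_E:*/6}
Op 5: unregister job_E -> active={job_D:*/16}
Op 6: register job_E */6 -> active={job_D:*/16, job_E:*/6}
Op 7: register job_C */19 -> active={job_C:*/19, job_D:*/16, job_E:*/6}
Op 8: unregister job_D -> active={job_C:*/19, job_E:*/6}
Op 9: unregister job_E -> active={job_C:*/19}
Op 10: register job_A */9 -> active={job_A:*/9, job_C:*/19}
Op 11: register job_B */17 -> active={job_A:*/9, job_B:*/17, job_C:*/19}
Op 12: register job_B */14 -> active={job_A:*/9, job_B:*/14, job_C:*/19}
Op 13: register job_B */15 -> active={job_A:*/9, job_B:*/15, job_C:*/19}
Op 14: register job_B */15 -> active={job_A:*/9, job_B:*/15, job_C:*/19}
  job_A: interval 9, next fire after T=118 is 126
  job_B: interval 15, next fire after T=118 is 120
  job_C: interval 19, next fire after T=118 is 133
Earliest = 120, winner (lex tiebreak) = job_B

Answer: job_B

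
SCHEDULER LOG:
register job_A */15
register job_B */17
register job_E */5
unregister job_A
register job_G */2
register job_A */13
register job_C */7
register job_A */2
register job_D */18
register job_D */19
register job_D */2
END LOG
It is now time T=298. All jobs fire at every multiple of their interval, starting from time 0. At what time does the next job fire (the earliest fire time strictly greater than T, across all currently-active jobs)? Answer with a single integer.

Answer: 300

Derivation:
Op 1: register job_A */15 -> active={job_A:*/15}
Op 2: register job_B */17 -> active={job_A:*/15, job_B:*/17}
Op 3: register job_E */5 -> active={job_A:*/15, job_B:*/17, job_E:*/5}
Op 4: unregister job_A -> active={job_B:*/17, job_E:*/5}
Op 5: register job_G */2 -> active={job_B:*/17, job_E:*/5, job_G:*/2}
Op 6: register job_A */13 -> active={job_A:*/13, job_B:*/17, job_E:*/5, job_G:*/2}
Op 7: register job_C */7 -> active={job_A:*/13, job_B:*/17, job_C:*/7, job_E:*/5, job_G:*/2}
Op 8: register job_A */2 -> active={job_A:*/2, job_B:*/17, job_C:*/7, job_E:*/5, job_G:*/2}
Op 9: register job_D */18 -> active={job_A:*/2, job_B:*/17, job_C:*/7, job_D:*/18, job_E:*/5, job_G:*/2}
Op 10: register job_D */19 -> active={job_A:*/2, job_B:*/17, job_C:*/7, job_D:*/19, job_E:*/5, job_G:*/2}
Op 11: register job_D */2 -> active={job_A:*/2, job_B:*/17, job_C:*/7, job_D:*/2, job_E:*/5, job_G:*/2}
  job_A: interval 2, next fire after T=298 is 300
  job_B: interval 17, next fire after T=298 is 306
  job_C: interval 7, next fire after T=298 is 301
  job_D: interval 2, next fire after T=298 is 300
  job_E: interval 5, next fire after T=298 is 300
  job_G: interval 2, next fire after T=298 is 300
Earliest fire time = 300 (job job_A)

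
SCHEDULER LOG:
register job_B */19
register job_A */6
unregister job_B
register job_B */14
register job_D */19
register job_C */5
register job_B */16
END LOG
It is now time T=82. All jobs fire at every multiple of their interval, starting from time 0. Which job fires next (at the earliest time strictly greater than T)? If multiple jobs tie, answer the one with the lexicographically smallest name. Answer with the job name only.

Op 1: register job_B */19 -> active={job_B:*/19}
Op 2: register job_A */6 -> active={job_A:*/6, job_B:*/19}
Op 3: unregister job_B -> active={job_A:*/6}
Op 4: register job_B */14 -> active={job_A:*/6, job_B:*/14}
Op 5: register job_D */19 -> active={job_A:*/6, job_B:*/14, job_D:*/19}
Op 6: register job_C */5 -> active={job_A:*/6, job_B:*/14, job_C:*/5, job_D:*/19}
Op 7: register job_B */16 -> active={job_A:*/6, job_B:*/16, job_C:*/5, job_D:*/19}
  job_A: interval 6, next fire after T=82 is 84
  job_B: interval 16, next fire after T=82 is 96
  job_C: interval 5, next fire after T=82 is 85
  job_D: interval 19, next fire after T=82 is 95
Earliest = 84, winner (lex tiebreak) = job_A

Answer: job_A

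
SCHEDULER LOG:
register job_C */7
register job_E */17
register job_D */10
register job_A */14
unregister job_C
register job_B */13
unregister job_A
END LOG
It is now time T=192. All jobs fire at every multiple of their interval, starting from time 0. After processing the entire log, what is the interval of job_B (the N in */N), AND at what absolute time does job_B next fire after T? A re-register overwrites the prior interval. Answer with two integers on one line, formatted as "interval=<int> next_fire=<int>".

Op 1: register job_C */7 -> active={job_C:*/7}
Op 2: register job_E */17 -> active={job_C:*/7, job_E:*/17}
Op 3: register job_D */10 -> active={job_C:*/7, job_D:*/10, job_E:*/17}
Op 4: register job_A */14 -> active={job_A:*/14, job_C:*/7, job_D:*/10, job_E:*/17}
Op 5: unregister job_C -> active={job_A:*/14, job_D:*/10, job_E:*/17}
Op 6: register job_B */13 -> active={job_A:*/14, job_B:*/13, job_D:*/10, job_E:*/17}
Op 7: unregister job_A -> active={job_B:*/13, job_D:*/10, job_E:*/17}
Final interval of job_B = 13
Next fire of job_B after T=192: (192//13+1)*13 = 195

Answer: interval=13 next_fire=195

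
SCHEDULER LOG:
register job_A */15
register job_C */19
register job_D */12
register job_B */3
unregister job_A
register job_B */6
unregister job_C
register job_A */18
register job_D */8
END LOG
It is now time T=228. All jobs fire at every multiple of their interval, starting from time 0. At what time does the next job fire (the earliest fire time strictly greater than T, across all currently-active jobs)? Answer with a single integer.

Op 1: register job_A */15 -> active={job_A:*/15}
Op 2: register job_C */19 -> active={job_A:*/15, job_C:*/19}
Op 3: register job_D */12 -> active={job_A:*/15, job_C:*/19, job_D:*/12}
Op 4: register job_B */3 -> active={job_A:*/15, job_B:*/3, job_C:*/19, job_D:*/12}
Op 5: unregister job_A -> active={job_B:*/3, job_C:*/19, job_D:*/12}
Op 6: register job_B */6 -> active={job_B:*/6, job_C:*/19, job_D:*/12}
Op 7: unregister job_C -> active={job_B:*/6, job_D:*/12}
Op 8: register job_A */18 -> active={job_A:*/18, job_B:*/6, job_D:*/12}
Op 9: register job_D */8 -> active={job_A:*/18, job_B:*/6, job_D:*/8}
  job_A: interval 18, next fire after T=228 is 234
  job_B: interval 6, next fire after T=228 is 234
  job_D: interval 8, next fire after T=228 is 232
Earliest fire time = 232 (job job_D)

Answer: 232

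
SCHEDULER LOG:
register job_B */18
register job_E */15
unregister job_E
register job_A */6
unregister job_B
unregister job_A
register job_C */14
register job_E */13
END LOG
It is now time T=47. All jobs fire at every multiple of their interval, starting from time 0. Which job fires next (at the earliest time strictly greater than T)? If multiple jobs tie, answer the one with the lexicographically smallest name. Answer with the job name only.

Op 1: register job_B */18 -> active={job_B:*/18}
Op 2: register job_E */15 -> active={job_B:*/18, job_E:*/15}
Op 3: unregister job_E -> active={job_B:*/18}
Op 4: register job_A */6 -> active={job_A:*/6, job_B:*/18}
Op 5: unregister job_B -> active={job_A:*/6}
Op 6: unregister job_A -> active={}
Op 7: register job_C */14 -> active={job_C:*/14}
Op 8: register job_E */13 -> active={job_C:*/14, job_E:*/13}
  job_C: interval 14, next fire after T=47 is 56
  job_E: interval 13, next fire after T=47 is 52
Earliest = 52, winner (lex tiebreak) = job_E

Answer: job_E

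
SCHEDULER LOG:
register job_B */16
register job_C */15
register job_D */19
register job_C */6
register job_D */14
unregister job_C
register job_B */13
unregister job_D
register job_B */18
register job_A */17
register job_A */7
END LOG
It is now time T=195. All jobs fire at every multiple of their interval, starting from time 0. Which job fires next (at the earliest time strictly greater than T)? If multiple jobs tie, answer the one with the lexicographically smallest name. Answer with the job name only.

Answer: job_A

Derivation:
Op 1: register job_B */16 -> active={job_B:*/16}
Op 2: register job_C */15 -> active={job_B:*/16, job_C:*/15}
Op 3: register job_D */19 -> active={job_B:*/16, job_C:*/15, job_D:*/19}
Op 4: register job_C */6 -> active={job_B:*/16, job_C:*/6, job_D:*/19}
Op 5: register job_D */14 -> active={job_B:*/16, job_C:*/6, job_D:*/14}
Op 6: unregister job_C -> active={job_B:*/16, job_D:*/14}
Op 7: register job_B */13 -> active={job_B:*/13, job_D:*/14}
Op 8: unregister job_D -> active={job_B:*/13}
Op 9: register job_B */18 -> active={job_B:*/18}
Op 10: register job_A */17 -> active={job_A:*/17, job_B:*/18}
Op 11: register job_A */7 -> active={job_A:*/7, job_B:*/18}
  job_A: interval 7, next fire after T=195 is 196
  job_B: interval 18, next fire after T=195 is 198
Earliest = 196, winner (lex tiebreak) = job_A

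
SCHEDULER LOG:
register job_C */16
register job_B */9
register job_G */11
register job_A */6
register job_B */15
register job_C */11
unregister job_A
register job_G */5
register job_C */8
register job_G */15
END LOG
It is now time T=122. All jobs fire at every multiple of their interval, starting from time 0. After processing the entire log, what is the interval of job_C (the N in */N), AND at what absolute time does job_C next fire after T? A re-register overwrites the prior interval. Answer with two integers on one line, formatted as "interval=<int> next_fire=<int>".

Op 1: register job_C */16 -> active={job_C:*/16}
Op 2: register job_B */9 -> active={job_B:*/9, job_C:*/16}
Op 3: register job_G */11 -> active={job_B:*/9, job_C:*/16, job_G:*/11}
Op 4: register job_A */6 -> active={job_A:*/6, job_B:*/9, job_C:*/16, job_G:*/11}
Op 5: register job_B */15 -> active={job_A:*/6, job_B:*/15, job_C:*/16, job_G:*/11}
Op 6: register job_C */11 -> active={job_A:*/6, job_B:*/15, job_C:*/11, job_G:*/11}
Op 7: unregister job_A -> active={job_B:*/15, job_C:*/11, job_G:*/11}
Op 8: register job_G */5 -> active={job_B:*/15, job_C:*/11, job_G:*/5}
Op 9: register job_C */8 -> active={job_B:*/15, job_C:*/8, job_G:*/5}
Op 10: register job_G */15 -> active={job_B:*/15, job_C:*/8, job_G:*/15}
Final interval of job_C = 8
Next fire of job_C after T=122: (122//8+1)*8 = 128

Answer: interval=8 next_fire=128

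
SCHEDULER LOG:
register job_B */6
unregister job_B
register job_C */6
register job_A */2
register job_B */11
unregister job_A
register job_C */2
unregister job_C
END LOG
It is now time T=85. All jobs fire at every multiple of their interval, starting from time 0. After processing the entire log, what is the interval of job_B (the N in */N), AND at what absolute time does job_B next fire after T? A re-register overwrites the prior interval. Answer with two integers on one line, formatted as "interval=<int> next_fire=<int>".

Answer: interval=11 next_fire=88

Derivation:
Op 1: register job_B */6 -> active={job_B:*/6}
Op 2: unregister job_B -> active={}
Op 3: register job_C */6 -> active={job_C:*/6}
Op 4: register job_A */2 -> active={job_A:*/2, job_C:*/6}
Op 5: register job_B */11 -> active={job_A:*/2, job_B:*/11, job_C:*/6}
Op 6: unregister job_A -> active={job_B:*/11, job_C:*/6}
Op 7: register job_C */2 -> active={job_B:*/11, job_C:*/2}
Op 8: unregister job_C -> active={job_B:*/11}
Final interval of job_B = 11
Next fire of job_B after T=85: (85//11+1)*11 = 88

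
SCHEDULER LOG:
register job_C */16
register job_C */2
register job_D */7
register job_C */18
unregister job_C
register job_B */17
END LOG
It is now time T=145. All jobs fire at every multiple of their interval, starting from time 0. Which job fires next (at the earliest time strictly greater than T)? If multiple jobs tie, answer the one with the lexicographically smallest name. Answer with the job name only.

Op 1: register job_C */16 -> active={job_C:*/16}
Op 2: register job_C */2 -> active={job_C:*/2}
Op 3: register job_D */7 -> active={job_C:*/2, job_D:*/7}
Op 4: register job_C */18 -> active={job_C:*/18, job_D:*/7}
Op 5: unregister job_C -> active={job_D:*/7}
Op 6: register job_B */17 -> active={job_B:*/17, job_D:*/7}
  job_B: interval 17, next fire after T=145 is 153
  job_D: interval 7, next fire after T=145 is 147
Earliest = 147, winner (lex tiebreak) = job_D

Answer: job_D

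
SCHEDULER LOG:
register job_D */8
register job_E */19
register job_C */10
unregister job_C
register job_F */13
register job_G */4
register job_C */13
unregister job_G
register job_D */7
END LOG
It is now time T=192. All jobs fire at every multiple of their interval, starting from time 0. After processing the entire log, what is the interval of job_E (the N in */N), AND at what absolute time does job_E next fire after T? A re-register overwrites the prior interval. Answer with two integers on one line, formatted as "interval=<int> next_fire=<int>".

Answer: interval=19 next_fire=209

Derivation:
Op 1: register job_D */8 -> active={job_D:*/8}
Op 2: register job_E */19 -> active={job_D:*/8, job_E:*/19}
Op 3: register job_C */10 -> active={job_C:*/10, job_D:*/8, job_E:*/19}
Op 4: unregister job_C -> active={job_D:*/8, job_E:*/19}
Op 5: register job_F */13 -> active={job_D:*/8, job_E:*/19, job_F:*/13}
Op 6: register job_G */4 -> active={job_D:*/8, job_E:*/19, job_F:*/13, job_G:*/4}
Op 7: register job_C */13 -> active={job_C:*/13, job_D:*/8, job_E:*/19, job_F:*/13, job_G:*/4}
Op 8: unregister job_G -> active={job_C:*/13, job_D:*/8, job_E:*/19, job_F:*/13}
Op 9: register job_D */7 -> active={job_C:*/13, job_D:*/7, job_E:*/19, job_F:*/13}
Final interval of job_E = 19
Next fire of job_E after T=192: (192//19+1)*19 = 209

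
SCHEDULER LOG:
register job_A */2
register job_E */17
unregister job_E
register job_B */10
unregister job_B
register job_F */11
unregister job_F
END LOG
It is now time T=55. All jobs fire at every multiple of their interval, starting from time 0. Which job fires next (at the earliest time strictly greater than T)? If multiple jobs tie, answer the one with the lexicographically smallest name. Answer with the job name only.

Op 1: register job_A */2 -> active={job_A:*/2}
Op 2: register job_E */17 -> active={job_A:*/2, job_E:*/17}
Op 3: unregister job_E -> active={job_A:*/2}
Op 4: register job_B */10 -> active={job_A:*/2, job_B:*/10}
Op 5: unregister job_B -> active={job_A:*/2}
Op 6: register job_F */11 -> active={job_A:*/2, job_F:*/11}
Op 7: unregister job_F -> active={job_A:*/2}
  job_A: interval 2, next fire after T=55 is 56
Earliest = 56, winner (lex tiebreak) = job_A

Answer: job_A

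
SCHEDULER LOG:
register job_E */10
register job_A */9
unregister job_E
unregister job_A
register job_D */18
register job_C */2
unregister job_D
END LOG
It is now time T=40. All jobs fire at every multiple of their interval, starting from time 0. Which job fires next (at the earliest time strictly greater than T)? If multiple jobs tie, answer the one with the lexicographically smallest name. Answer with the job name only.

Answer: job_C

Derivation:
Op 1: register job_E */10 -> active={job_E:*/10}
Op 2: register job_A */9 -> active={job_A:*/9, job_E:*/10}
Op 3: unregister job_E -> active={job_A:*/9}
Op 4: unregister job_A -> active={}
Op 5: register job_D */18 -> active={job_D:*/18}
Op 6: register job_C */2 -> active={job_C:*/2, job_D:*/18}
Op 7: unregister job_D -> active={job_C:*/2}
  job_C: interval 2, next fire after T=40 is 42
Earliest = 42, winner (lex tiebreak) = job_C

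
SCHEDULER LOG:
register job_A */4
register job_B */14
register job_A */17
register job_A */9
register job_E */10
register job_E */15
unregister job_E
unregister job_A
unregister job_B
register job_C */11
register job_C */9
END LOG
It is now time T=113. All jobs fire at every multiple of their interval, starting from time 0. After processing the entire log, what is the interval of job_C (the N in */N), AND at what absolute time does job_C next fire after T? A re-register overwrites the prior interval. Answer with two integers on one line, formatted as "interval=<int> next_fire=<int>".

Answer: interval=9 next_fire=117

Derivation:
Op 1: register job_A */4 -> active={job_A:*/4}
Op 2: register job_B */14 -> active={job_A:*/4, job_B:*/14}
Op 3: register job_A */17 -> active={job_A:*/17, job_B:*/14}
Op 4: register job_A */9 -> active={job_A:*/9, job_B:*/14}
Op 5: register job_E */10 -> active={job_A:*/9, job_B:*/14, job_E:*/10}
Op 6: register job_E */15 -> active={job_A:*/9, job_B:*/14, job_E:*/15}
Op 7: unregister job_E -> active={job_A:*/9, job_B:*/14}
Op 8: unregister job_A -> active={job_B:*/14}
Op 9: unregister job_B -> active={}
Op 10: register job_C */11 -> active={job_C:*/11}
Op 11: register job_C */9 -> active={job_C:*/9}
Final interval of job_C = 9
Next fire of job_C after T=113: (113//9+1)*9 = 117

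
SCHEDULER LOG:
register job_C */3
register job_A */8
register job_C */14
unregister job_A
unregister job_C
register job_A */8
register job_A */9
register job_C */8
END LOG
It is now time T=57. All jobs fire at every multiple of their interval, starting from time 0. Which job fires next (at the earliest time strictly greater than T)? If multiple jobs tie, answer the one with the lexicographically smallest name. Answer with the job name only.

Op 1: register job_C */3 -> active={job_C:*/3}
Op 2: register job_A */8 -> active={job_A:*/8, job_C:*/3}
Op 3: register job_C */14 -> active={job_A:*/8, job_C:*/14}
Op 4: unregister job_A -> active={job_C:*/14}
Op 5: unregister job_C -> active={}
Op 6: register job_A */8 -> active={job_A:*/8}
Op 7: register job_A */9 -> active={job_A:*/9}
Op 8: register job_C */8 -> active={job_A:*/9, job_C:*/8}
  job_A: interval 9, next fire after T=57 is 63
  job_C: interval 8, next fire after T=57 is 64
Earliest = 63, winner (lex tiebreak) = job_A

Answer: job_A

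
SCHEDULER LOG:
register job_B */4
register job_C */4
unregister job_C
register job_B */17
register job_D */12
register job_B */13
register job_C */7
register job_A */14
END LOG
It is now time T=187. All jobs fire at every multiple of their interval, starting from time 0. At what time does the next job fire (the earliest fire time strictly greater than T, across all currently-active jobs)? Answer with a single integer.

Answer: 189

Derivation:
Op 1: register job_B */4 -> active={job_B:*/4}
Op 2: register job_C */4 -> active={job_B:*/4, job_C:*/4}
Op 3: unregister job_C -> active={job_B:*/4}
Op 4: register job_B */17 -> active={job_B:*/17}
Op 5: register job_D */12 -> active={job_B:*/17, job_D:*/12}
Op 6: register job_B */13 -> active={job_B:*/13, job_D:*/12}
Op 7: register job_C */7 -> active={job_B:*/13, job_C:*/7, job_D:*/12}
Op 8: register job_A */14 -> active={job_A:*/14, job_B:*/13, job_C:*/7, job_D:*/12}
  job_A: interval 14, next fire after T=187 is 196
  job_B: interval 13, next fire after T=187 is 195
  job_C: interval 7, next fire after T=187 is 189
  job_D: interval 12, next fire after T=187 is 192
Earliest fire time = 189 (job job_C)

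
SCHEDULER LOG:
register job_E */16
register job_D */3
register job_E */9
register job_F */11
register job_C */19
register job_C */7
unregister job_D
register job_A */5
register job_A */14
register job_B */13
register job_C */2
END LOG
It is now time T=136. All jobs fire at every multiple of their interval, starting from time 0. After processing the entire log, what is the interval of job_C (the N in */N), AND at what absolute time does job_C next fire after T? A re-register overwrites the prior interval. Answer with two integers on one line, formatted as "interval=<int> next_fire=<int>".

Op 1: register job_E */16 -> active={job_E:*/16}
Op 2: register job_D */3 -> active={job_D:*/3, job_E:*/16}
Op 3: register job_E */9 -> active={job_D:*/3, job_E:*/9}
Op 4: register job_F */11 -> active={job_D:*/3, job_E:*/9, job_F:*/11}
Op 5: register job_C */19 -> active={job_C:*/19, job_D:*/3, job_E:*/9, job_F:*/11}
Op 6: register job_C */7 -> active={job_C:*/7, job_D:*/3, job_E:*/9, job_F:*/11}
Op 7: unregister job_D -> active={job_C:*/7, job_E:*/9, job_F:*/11}
Op 8: register job_A */5 -> active={job_A:*/5, job_C:*/7, job_E:*/9, job_F:*/11}
Op 9: register job_A */14 -> active={job_A:*/14, job_C:*/7, job_E:*/9, job_F:*/11}
Op 10: register job_B */13 -> active={job_A:*/14, job_B:*/13, job_C:*/7, job_E:*/9, job_F:*/11}
Op 11: register job_C */2 -> active={job_A:*/14, job_B:*/13, job_C:*/2, job_E:*/9, job_F:*/11}
Final interval of job_C = 2
Next fire of job_C after T=136: (136//2+1)*2 = 138

Answer: interval=2 next_fire=138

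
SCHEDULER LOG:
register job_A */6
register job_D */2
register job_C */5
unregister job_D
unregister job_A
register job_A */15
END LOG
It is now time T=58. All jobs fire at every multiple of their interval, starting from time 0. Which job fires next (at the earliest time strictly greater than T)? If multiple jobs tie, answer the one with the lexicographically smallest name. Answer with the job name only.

Answer: job_A

Derivation:
Op 1: register job_A */6 -> active={job_A:*/6}
Op 2: register job_D */2 -> active={job_A:*/6, job_D:*/2}
Op 3: register job_C */5 -> active={job_A:*/6, job_C:*/5, job_D:*/2}
Op 4: unregister job_D -> active={job_A:*/6, job_C:*/5}
Op 5: unregister job_A -> active={job_C:*/5}
Op 6: register job_A */15 -> active={job_A:*/15, job_C:*/5}
  job_A: interval 15, next fire after T=58 is 60
  job_C: interval 5, next fire after T=58 is 60
Earliest = 60, winner (lex tiebreak) = job_A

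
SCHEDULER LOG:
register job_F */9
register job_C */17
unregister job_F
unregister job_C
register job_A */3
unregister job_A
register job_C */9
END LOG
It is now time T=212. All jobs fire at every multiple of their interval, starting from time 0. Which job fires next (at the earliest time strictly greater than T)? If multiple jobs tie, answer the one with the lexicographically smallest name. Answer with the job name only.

Op 1: register job_F */9 -> active={job_F:*/9}
Op 2: register job_C */17 -> active={job_C:*/17, job_F:*/9}
Op 3: unregister job_F -> active={job_C:*/17}
Op 4: unregister job_C -> active={}
Op 5: register job_A */3 -> active={job_A:*/3}
Op 6: unregister job_A -> active={}
Op 7: register job_C */9 -> active={job_C:*/9}
  job_C: interval 9, next fire after T=212 is 216
Earliest = 216, winner (lex tiebreak) = job_C

Answer: job_C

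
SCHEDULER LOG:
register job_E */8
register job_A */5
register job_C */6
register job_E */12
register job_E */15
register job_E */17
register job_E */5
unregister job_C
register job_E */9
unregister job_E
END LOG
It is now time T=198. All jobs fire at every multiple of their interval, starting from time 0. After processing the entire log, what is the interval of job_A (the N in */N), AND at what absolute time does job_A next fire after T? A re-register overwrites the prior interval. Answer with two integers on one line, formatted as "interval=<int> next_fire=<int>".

Op 1: register job_E */8 -> active={job_E:*/8}
Op 2: register job_A */5 -> active={job_A:*/5, job_E:*/8}
Op 3: register job_C */6 -> active={job_A:*/5, job_C:*/6, job_E:*/8}
Op 4: register job_E */12 -> active={job_A:*/5, job_C:*/6, job_E:*/12}
Op 5: register job_E */15 -> active={job_A:*/5, job_C:*/6, job_E:*/15}
Op 6: register job_E */17 -> active={job_A:*/5, job_C:*/6, job_E:*/17}
Op 7: register job_E */5 -> active={job_A:*/5, job_C:*/6, job_E:*/5}
Op 8: unregister job_C -> active={job_A:*/5, job_E:*/5}
Op 9: register job_E */9 -> active={job_A:*/5, job_E:*/9}
Op 10: unregister job_E -> active={job_A:*/5}
Final interval of job_A = 5
Next fire of job_A after T=198: (198//5+1)*5 = 200

Answer: interval=5 next_fire=200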